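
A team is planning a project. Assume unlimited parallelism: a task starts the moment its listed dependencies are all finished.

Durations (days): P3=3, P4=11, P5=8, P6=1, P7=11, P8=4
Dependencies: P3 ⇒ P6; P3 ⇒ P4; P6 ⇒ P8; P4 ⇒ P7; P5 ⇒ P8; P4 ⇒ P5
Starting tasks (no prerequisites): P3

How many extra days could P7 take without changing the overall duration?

1

P3→P4→P5→P8 = 3+11+8+4 = 26 sets the makespan at 26 days.
P7 finishes as early as 25 and must finish by 26.
Slack of P7 = 15 − 14 = 1 day.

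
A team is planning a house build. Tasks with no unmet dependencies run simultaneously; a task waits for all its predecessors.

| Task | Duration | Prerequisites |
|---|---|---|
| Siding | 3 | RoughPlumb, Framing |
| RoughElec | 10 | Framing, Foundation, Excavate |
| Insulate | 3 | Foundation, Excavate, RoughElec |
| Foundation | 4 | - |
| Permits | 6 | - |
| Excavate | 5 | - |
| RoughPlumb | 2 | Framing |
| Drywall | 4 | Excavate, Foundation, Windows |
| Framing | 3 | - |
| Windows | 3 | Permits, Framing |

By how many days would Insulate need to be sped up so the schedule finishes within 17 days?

1

Current finish: 18 days; target: 17.
Insulate is on every critical path, so each day cut from Insulate cuts the finish by one (this holds down to a finish of 16).
Need 18 − 17 = 1 day off Insulate → Insulate becomes 2 days, finish becomes 17.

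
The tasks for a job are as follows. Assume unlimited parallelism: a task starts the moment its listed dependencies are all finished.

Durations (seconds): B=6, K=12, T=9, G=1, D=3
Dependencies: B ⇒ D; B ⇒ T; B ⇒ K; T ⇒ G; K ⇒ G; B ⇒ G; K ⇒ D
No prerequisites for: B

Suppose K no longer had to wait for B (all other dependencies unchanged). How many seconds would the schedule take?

Original critical path: B→K→D = 6+12+3 = 21 ⇒ 21 seconds.
Without B→K, K's earliest start moves from 6 to 0.
After: B→T→G = 6+9+1 = 16 → 16 seconds.

16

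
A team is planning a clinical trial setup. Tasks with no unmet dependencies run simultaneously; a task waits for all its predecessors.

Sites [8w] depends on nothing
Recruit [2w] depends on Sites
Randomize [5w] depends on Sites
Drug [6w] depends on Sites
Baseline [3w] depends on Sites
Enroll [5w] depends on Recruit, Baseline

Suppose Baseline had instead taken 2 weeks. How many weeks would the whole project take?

15

Baseline: Sites→Baseline→Enroll = 8+3+5 = 16 → 16 weeks.
Baseline lies on that path, so at 2 weeks the path becomes 15 weeks.
New critical path: Sites→Recruit→Enroll = 8+2+5 = 15 ⇒ 15 weeks.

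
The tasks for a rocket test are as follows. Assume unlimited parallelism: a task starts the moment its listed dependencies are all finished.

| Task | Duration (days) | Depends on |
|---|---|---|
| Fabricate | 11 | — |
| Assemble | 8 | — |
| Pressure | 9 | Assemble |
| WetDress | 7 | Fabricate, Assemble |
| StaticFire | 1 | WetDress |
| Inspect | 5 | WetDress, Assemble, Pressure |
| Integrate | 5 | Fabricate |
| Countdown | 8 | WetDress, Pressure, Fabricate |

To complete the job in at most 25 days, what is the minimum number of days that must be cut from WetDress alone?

Current finish: 26 days; target: 25.
WetDress is on every critical path, so each day cut from WetDress cuts the finish by one (this holds down to a finish of 25).
Need 26 − 25 = 1 day off WetDress → WetDress becomes 6 days, finish becomes 25.

1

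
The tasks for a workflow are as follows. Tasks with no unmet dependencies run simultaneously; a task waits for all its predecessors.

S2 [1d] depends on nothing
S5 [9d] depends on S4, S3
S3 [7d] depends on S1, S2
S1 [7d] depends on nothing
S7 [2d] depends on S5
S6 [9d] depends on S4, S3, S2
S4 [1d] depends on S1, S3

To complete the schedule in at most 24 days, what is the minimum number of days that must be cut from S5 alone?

2

Current finish: 26 days; target: 24.
S5 is on every critical path, so each day cut from S5 cuts the finish by one (this holds down to a finish of 24).
Need 26 − 24 = 2 days off S5 → S5 becomes 7 days, finish becomes 24.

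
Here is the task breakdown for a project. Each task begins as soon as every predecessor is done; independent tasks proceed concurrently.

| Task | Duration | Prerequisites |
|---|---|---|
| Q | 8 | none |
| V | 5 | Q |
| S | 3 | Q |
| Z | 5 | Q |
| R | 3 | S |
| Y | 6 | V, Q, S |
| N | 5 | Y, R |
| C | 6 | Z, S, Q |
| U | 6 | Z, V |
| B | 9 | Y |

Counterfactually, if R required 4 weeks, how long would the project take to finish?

Critical path before the change: Q→V→Y→B = 8+5+6+9 = 28 giving 28 weeks.
R is off the critical path — its longest chain is 19 weeks, giving 9 of slack.
The critical path is still Q→V→Y→B; finish is now 28 weeks.

28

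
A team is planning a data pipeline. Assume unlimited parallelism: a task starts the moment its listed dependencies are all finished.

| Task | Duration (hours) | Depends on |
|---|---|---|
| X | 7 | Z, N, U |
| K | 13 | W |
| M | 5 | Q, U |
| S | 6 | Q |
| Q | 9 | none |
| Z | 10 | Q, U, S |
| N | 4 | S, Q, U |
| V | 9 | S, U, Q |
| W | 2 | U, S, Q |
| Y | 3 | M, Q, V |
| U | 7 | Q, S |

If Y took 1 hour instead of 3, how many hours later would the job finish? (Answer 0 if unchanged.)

Actual critical path: Q→S→U→Z→X = 9+6+7+10+7 = 39 ⇒ 39 hours.
The longest path through Y is only 34 hours, so Y has float 5.
That remains the longest chain; total 39 hours.
Change in finish: 39 − 39 = +0 hours.

0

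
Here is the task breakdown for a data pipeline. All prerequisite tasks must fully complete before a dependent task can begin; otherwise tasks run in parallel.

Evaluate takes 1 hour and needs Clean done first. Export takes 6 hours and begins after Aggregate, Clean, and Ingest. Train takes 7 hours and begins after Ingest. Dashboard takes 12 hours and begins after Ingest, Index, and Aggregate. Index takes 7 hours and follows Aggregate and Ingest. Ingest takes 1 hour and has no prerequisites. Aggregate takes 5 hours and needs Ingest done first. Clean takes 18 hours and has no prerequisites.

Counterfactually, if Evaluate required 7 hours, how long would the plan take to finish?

25

Baseline: Ingest→Aggregate→Index→Dashboard = 1+5+7+12 = 25 → 25 hours.
Evaluate is off the critical path — its longest chain is 19 hours, giving 6 of slack.
That remains the longest chain; total 25 hours.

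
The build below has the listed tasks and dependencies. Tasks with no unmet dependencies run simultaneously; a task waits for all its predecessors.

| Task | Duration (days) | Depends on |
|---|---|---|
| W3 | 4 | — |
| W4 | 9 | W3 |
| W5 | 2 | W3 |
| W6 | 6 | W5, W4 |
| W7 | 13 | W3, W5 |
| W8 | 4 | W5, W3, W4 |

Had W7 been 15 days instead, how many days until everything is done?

21

The binding path is W3→W5→W7 = 4+2+13 = 19; finish at 19 days.
Since W7 is critical, the +2 change carries straight to that chain (now 21 days).
That remains the longest chain; total 21 days.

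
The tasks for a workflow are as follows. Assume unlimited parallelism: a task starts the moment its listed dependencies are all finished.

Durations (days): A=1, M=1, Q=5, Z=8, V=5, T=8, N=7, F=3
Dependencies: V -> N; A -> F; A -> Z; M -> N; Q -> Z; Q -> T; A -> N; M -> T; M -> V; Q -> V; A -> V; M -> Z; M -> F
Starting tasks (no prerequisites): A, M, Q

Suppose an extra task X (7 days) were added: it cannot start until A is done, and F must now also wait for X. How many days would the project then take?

17

Originally the project takes 17 days.
With X inserted, F now waits for max(A, M, X).
New critical path: Q→V→N = 5+5+7 = 17 ⇒ 17 days.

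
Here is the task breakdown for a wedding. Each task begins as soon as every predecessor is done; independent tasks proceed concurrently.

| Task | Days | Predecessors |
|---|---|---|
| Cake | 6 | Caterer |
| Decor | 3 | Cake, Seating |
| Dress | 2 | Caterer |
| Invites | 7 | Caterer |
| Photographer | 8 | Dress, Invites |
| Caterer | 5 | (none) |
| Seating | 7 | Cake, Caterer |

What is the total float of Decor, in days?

0

The longest chain is Caterer→Cake→Seating→Decor = 5+6+7+3 = 21; overall finish 21 days.
Decor finishes as early as 21 and must finish by 21.
Slack of Decor = 18 − 18 = 0 days.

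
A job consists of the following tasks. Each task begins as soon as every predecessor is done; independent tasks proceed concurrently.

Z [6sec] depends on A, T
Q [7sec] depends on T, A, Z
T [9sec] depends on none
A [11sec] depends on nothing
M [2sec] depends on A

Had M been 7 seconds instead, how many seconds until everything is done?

Actual critical path: A→Z→Q = 11+6+7 = 24 ⇒ 24 seconds.
The longest path through M is only 13 seconds, so M has float 11.
That remains the longest chain; total 24 seconds.

24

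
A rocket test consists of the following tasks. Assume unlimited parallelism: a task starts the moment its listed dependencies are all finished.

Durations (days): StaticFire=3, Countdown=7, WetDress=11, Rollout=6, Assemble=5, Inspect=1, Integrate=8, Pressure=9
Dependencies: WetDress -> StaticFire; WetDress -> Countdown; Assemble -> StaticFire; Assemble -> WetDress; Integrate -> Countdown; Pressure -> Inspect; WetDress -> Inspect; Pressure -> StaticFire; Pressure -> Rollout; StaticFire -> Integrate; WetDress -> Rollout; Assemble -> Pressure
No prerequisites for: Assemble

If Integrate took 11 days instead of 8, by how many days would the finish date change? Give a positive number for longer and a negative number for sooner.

The binding path is Assemble→WetDress→StaticFire→Integrate→Countdown = 5+11+3+8+7 = 34; finish at 34 days.
Integrate is on the critical path; changing it to 11 makes that path 37 days.
That remains the longest chain; total 37 days.
Change in finish: 37 − 34 = +3 days.

3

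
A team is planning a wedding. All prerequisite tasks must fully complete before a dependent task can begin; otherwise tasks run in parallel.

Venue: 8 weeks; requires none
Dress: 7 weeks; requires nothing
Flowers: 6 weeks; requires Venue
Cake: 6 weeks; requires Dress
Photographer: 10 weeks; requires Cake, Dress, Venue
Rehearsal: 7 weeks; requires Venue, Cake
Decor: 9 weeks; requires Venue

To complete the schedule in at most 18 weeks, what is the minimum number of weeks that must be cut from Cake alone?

5

Current finish: 23 weeks; target: 18.
Cake is on every critical path, so each week cut from Cake cuts the finish by one (this holds down to a finish of 18).
Need 23 − 18 = 5 weeks off Cake → Cake becomes 1 week, finish becomes 18.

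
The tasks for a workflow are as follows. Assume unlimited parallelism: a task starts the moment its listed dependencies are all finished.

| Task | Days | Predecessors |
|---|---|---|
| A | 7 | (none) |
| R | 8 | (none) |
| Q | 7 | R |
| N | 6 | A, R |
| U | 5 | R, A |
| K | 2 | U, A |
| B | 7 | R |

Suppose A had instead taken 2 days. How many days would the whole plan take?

15

The binding path is R→Q = 8+7 = 15; finish at 15 days.
A is off the critical path — its longest chain is 14 days, giving 1 of slack.
The critical path is still R→Q; finish is now 15 days.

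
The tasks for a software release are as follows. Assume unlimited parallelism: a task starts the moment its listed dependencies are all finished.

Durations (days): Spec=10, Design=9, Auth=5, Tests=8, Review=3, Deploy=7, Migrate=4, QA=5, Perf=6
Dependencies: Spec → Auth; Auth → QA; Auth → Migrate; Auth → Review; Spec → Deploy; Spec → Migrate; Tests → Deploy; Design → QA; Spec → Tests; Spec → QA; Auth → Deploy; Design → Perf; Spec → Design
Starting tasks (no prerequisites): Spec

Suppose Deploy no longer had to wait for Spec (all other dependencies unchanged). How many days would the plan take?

Before: longest chain Spec→Design→Perf = 10+9+6 = 25, finish 25.
Dropping Spec→Deploy doesn't change Deploy's earliest start (18); another predecessor still binds.
New critical path: Spec→Design→Perf = 10+9+6 = 25 ⇒ 25 days.

25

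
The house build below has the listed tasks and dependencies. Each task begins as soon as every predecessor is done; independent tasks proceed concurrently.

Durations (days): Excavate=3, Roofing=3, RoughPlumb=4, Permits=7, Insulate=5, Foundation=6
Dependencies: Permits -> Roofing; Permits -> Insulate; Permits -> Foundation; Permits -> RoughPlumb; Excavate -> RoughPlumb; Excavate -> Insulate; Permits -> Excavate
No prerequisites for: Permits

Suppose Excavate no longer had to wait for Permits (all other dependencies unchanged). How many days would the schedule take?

Original critical path: Permits→Excavate→Insulate = 7+3+5 = 15 ⇒ 15 days.
Without Permits→Excavate, Excavate's earliest start moves from 7 to 0.
After: Permits→Foundation = 7+6 = 13 → 13 days.

13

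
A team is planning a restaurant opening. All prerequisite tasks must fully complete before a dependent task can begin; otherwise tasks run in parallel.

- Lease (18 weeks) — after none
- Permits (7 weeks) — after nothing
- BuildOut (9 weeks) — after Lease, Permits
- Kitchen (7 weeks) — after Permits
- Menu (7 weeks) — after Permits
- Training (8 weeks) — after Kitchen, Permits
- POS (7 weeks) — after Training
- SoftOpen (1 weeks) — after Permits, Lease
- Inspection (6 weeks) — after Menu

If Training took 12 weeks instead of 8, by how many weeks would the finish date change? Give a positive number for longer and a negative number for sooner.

Baseline: Permits→Kitchen→Training→POS = 7+7+8+7 = 29 → 29 weeks.
Since Training is critical, the +4 change carries straight to that chain (now 33 weeks).
That remains the longest chain; total 33 weeks.
Change in finish: 33 − 29 = +4 weeks.

4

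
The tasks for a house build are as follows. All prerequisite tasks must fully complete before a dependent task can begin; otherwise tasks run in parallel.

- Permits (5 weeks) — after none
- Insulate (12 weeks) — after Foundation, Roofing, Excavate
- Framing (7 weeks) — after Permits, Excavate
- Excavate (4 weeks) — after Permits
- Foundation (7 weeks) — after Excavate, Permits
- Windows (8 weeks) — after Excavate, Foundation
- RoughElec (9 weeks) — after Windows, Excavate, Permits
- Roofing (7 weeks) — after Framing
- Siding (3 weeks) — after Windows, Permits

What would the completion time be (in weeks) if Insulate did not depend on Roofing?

Original critical path: Permits→Excavate→Framing→Roofing→Insulate = 5+4+7+7+12 = 35 ⇒ 35 weeks.
Without Roofing→Insulate, Insulate's earliest start moves from 23 to 16.
New critical path: Permits→Excavate→Foundation→Windows→RoughElec = 5+4+7+8+9 = 33 ⇒ 33 weeks.

33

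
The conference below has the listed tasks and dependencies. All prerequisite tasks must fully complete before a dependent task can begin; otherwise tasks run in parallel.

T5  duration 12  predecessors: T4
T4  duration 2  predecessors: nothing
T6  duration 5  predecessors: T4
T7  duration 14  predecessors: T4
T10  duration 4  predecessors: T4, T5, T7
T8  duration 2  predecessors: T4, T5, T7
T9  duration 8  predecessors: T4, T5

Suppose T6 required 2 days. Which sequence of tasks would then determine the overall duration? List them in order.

T4, T5, T9

Baseline: T4→T5→T9 = 2+12+8 = 22 → 22 days.
The longest path through T6 is only 7 days, so T6 has float 15.
The critical path is still T4→T5→T9; finish is now 22 days.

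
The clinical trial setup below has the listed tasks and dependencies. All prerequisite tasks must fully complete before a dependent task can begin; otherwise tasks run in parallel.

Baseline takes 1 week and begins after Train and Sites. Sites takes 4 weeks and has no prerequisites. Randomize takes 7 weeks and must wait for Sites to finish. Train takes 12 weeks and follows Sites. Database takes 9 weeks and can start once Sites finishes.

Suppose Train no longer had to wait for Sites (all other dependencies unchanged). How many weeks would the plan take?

With the dependency in place, Sites→Train→Baseline = 4+12+1 = 17 sets the finish at 17 weeks.
Without Sites→Train, Train's earliest start moves from 4 to 0.
New critical path: Sites→Database = 4+9 = 13 ⇒ 13 weeks.

13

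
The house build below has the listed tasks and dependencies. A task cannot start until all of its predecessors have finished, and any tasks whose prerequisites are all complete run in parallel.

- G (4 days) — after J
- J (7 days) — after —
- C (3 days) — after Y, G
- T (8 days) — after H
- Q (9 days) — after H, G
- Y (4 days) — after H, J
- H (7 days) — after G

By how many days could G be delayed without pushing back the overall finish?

The longest chain is J→G→H→Q = 7+4+7+9 = 27; overall finish 27 days.
G finishes as early as 11 and must finish by 11.
Float = 27 − 27 = 0.

0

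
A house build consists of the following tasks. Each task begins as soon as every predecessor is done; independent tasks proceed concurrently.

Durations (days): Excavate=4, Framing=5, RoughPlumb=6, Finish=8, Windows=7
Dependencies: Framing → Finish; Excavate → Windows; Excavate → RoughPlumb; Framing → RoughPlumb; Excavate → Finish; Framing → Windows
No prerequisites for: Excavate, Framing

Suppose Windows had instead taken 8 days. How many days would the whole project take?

13

Baseline: Framing→Finish = 5+8 = 13 → 13 days.
The longest path through Windows is only 12 days, so Windows has float 1.
The binding chain switches to Framing→Windows = 5+8 = 13; finish 13 days.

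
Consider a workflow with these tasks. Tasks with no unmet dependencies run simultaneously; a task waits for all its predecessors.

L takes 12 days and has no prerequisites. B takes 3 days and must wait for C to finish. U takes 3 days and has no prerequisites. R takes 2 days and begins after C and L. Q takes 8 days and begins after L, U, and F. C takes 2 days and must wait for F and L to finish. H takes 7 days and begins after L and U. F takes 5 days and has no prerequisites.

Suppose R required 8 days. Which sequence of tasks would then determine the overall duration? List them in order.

Critical path before the change: L→Q = 12+8 = 20 giving 20 days.
R is off the critical path — its longest chain is 16 days, giving 4 of slack.
New critical path: L→C→R = 12+2+8 = 22 ⇒ 22 days.

L, C, R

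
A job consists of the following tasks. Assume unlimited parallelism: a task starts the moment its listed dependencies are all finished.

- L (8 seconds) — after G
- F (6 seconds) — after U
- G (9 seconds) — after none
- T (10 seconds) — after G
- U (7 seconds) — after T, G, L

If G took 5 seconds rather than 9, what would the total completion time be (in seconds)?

The binding path is G→T→U→F = 9+10+7+6 = 32; finish at 32 seconds.
G is on the critical path; changing it to 5 makes that path 28 seconds.
That remains the longest chain; total 28 seconds.

28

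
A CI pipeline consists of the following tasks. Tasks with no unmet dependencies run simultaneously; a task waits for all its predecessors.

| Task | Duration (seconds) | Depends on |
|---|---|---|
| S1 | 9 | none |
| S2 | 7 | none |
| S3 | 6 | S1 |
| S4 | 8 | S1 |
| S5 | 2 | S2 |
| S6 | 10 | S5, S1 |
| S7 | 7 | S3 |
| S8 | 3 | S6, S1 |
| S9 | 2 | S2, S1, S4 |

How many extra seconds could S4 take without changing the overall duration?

S1→S3→S7 = 9+6+7 = 22 sets the makespan at 22 seconds.
Longest path through S4: 19 seconds (earliest finish 17, latest finish 20).
Slack of S4 = 12 − 9 = 3 seconds.

3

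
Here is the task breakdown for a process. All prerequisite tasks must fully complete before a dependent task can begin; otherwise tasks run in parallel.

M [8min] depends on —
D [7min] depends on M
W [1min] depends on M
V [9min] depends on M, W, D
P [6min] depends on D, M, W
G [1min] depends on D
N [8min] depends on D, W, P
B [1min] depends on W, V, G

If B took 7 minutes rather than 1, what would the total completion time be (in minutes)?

Baseline: M→D→P→N = 8+7+6+8 = 29 → 29 minutes.
B has 4 minutes of float (longest path through it is 25).
Now M→D→V→B = 8+7+9+7 = 31 is longest, so the finish becomes 31 minutes.

31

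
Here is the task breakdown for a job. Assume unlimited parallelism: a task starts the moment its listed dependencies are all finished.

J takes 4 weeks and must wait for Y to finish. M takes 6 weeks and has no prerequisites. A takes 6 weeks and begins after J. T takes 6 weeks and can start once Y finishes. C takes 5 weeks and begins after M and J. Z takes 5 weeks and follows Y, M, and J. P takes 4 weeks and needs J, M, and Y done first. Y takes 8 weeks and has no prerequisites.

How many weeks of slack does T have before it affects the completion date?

4

Y→J→A = 8+4+6 = 18 sets the makespan at 18 weeks.
Longest path through T: 14 weeks (earliest finish 14, latest finish 18).
Float = 18 − 14 = 4.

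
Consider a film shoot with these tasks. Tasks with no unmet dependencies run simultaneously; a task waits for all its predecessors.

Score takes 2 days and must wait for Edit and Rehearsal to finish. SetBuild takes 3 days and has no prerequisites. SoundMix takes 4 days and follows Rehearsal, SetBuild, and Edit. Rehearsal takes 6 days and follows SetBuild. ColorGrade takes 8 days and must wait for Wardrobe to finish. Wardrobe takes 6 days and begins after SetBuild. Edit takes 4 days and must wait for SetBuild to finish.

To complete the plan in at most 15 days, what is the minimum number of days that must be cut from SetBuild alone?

2

Current finish: 17 days; target: 15.
SetBuild is on every critical path, so each day cut from SetBuild cuts the finish by one (this holds down to a finish of 15).
Need 17 − 15 = 2 days off SetBuild → SetBuild becomes 1 day, finish becomes 15.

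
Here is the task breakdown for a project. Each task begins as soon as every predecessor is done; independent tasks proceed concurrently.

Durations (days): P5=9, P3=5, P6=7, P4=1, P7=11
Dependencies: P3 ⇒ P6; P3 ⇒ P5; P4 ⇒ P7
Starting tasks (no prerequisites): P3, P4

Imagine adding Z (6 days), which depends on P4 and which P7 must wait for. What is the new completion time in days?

18

Originally the project takes 14 days.
With Z inserted, P7 now waits for max(P4, Z).
New critical path: P4→Z→P7 = 1+6+11 = 18 ⇒ 18 days.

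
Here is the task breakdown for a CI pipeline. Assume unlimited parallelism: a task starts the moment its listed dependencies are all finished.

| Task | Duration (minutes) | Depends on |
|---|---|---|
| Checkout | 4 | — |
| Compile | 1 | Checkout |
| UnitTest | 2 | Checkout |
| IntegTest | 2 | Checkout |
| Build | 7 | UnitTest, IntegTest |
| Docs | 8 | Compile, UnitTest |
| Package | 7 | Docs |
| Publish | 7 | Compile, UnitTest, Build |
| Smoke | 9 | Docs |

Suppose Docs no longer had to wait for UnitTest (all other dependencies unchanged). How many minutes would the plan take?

Before: longest chain Checkout→UnitTest→Docs→Smoke = 4+2+8+9 = 23, finish 23.
Without UnitTest→Docs, Docs's earliest start moves from 6 to 5.
New critical path: Checkout→Compile→Docs→Smoke = 4+1+8+9 = 22 ⇒ 22 minutes.

22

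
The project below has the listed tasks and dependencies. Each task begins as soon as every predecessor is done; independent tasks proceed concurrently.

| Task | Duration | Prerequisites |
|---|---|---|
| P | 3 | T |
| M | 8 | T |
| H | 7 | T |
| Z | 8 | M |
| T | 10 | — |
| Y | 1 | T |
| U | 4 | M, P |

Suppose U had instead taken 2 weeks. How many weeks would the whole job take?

Baseline: T→M→Z = 10+8+8 = 26 → 26 weeks.
The longest path through U is only 22 weeks, so U has float 4.
No other chain overtakes it, so the finish is 26 weeks.

26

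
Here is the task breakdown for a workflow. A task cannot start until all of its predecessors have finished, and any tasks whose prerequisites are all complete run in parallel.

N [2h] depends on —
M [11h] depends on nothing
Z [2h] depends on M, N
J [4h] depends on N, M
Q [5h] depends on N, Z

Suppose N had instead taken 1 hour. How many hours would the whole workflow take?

18

Baseline: M→Z→Q = 11+2+5 = 18 → 18 hours.
N has 9 hours of float (longest path through it is 9).
The critical path is still M→Z→Q; finish is now 18 hours.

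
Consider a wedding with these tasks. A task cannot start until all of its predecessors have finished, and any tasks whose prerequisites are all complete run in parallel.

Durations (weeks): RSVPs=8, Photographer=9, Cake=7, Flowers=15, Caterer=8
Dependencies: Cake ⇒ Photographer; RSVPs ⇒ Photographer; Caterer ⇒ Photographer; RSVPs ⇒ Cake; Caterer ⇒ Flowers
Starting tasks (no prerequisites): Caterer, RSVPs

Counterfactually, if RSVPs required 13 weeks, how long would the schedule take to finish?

29

Actual critical path: RSVPs→Cake→Photographer = 8+7+9 = 24 ⇒ 24 weeks.
RSVPs lies on that path, so at 13 weeks the path becomes 29 weeks.
That remains the longest chain; total 29 weeks.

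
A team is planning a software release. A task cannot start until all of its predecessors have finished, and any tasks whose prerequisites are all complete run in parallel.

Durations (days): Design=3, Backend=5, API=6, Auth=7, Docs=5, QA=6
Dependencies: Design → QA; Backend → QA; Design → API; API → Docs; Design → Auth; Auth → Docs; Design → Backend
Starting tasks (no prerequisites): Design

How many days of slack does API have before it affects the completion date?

The longest chain is Design→Auth→Docs = 3+7+5 = 15; overall finish 15 days.
The longest chain containing API totals 14 days.
Float = 15 − 14 = 1.

1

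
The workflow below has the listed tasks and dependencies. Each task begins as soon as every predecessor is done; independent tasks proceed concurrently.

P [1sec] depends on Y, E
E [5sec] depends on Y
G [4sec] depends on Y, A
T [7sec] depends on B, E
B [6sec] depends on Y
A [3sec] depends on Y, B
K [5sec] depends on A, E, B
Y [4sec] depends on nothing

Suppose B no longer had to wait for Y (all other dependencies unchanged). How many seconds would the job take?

Original critical path: Y→B→A→K = 4+6+3+5 = 18 ⇒ 18 seconds.
Without Y→B, B's earliest start moves from 4 to 0.
The longest chain is now Y→E→T = 4+5+7 = 16, so the job takes 16 seconds.

16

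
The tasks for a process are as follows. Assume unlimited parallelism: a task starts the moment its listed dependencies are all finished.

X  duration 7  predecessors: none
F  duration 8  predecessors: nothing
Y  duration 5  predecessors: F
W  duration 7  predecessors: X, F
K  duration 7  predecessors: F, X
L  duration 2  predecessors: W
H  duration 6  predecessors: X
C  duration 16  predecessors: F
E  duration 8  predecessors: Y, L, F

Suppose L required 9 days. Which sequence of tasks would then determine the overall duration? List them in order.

Baseline: F→W→L→E = 8+7+2+8 = 25 → 25 days.
Since L is critical, the +7 change carries straight to that chain (now 32 days).
No other chain overtakes it, so the finish is 32 days.

F, W, L, E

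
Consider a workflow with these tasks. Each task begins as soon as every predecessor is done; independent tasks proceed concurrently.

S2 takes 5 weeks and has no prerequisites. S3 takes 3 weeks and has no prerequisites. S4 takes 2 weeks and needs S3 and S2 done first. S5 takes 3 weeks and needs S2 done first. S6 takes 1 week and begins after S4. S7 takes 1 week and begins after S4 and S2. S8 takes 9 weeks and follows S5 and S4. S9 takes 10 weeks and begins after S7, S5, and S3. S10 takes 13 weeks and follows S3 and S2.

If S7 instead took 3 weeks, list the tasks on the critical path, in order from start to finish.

Actual critical path: S2→S4→S7→S9 = 5+2+1+10 = 18 ⇒ 18 weeks.
S7 is on the critical path; changing it to 3 makes that path 20 weeks.
The critical path is still S2→S4→S7→S9; finish is now 20 weeks.

S2, S4, S7, S9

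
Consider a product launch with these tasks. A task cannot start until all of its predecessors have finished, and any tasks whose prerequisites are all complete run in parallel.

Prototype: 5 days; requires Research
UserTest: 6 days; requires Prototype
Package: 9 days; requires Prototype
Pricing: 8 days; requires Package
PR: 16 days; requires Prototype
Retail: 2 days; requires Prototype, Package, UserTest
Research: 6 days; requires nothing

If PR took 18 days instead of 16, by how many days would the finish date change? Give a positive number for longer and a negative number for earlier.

Baseline: Research→Prototype→Package→Pricing = 6+5+9+8 = 28 → 28 days.
PR is off the critical path — its longest chain is 27 days, giving 1 of slack.
Now Research→Prototype→PR = 6+5+18 = 29 is longest, so the finish becomes 29 days.
Change in finish: 29 − 28 = +1 days.

1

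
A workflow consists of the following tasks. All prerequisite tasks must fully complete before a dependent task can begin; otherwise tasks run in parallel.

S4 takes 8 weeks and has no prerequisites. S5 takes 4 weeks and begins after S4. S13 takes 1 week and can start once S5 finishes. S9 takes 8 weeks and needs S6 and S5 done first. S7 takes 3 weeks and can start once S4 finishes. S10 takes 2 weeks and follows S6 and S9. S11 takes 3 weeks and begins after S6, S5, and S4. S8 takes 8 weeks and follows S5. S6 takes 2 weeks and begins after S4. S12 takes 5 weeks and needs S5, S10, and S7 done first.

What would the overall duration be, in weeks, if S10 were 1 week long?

Actual critical path: S4→S5→S9→S10→S12 = 8+4+8+2+5 = 27 ⇒ 27 weeks.
S10 is on the critical path; changing it to 1 makes that path 26 weeks.
No other chain overtakes it, so the finish is 26 weeks.

26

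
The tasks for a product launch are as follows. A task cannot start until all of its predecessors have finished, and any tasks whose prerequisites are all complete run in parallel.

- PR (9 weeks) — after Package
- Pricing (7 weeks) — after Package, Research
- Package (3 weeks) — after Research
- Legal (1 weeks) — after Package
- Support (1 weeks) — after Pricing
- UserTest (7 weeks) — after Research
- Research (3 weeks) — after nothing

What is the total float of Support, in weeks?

Critical path: Research→Package→PR = 3+3+9 = 15, so the finish is 15 weeks.
The longest chain containing Support totals 14 weeks.
Float = 15 − 14 = 1.

1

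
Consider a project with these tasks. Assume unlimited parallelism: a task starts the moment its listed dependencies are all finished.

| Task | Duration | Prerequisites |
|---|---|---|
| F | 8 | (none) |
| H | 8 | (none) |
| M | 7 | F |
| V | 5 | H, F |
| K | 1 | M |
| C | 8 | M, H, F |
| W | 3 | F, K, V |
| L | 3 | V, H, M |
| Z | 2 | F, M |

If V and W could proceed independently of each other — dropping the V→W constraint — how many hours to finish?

23

Original critical path: F→M→C = 8+7+8 = 23 ⇒ 23 hours.
Dropping V→W doesn't change W's earliest start (16); another predecessor still binds.
After: F→M→C = 8+7+8 = 23 → 23 hours.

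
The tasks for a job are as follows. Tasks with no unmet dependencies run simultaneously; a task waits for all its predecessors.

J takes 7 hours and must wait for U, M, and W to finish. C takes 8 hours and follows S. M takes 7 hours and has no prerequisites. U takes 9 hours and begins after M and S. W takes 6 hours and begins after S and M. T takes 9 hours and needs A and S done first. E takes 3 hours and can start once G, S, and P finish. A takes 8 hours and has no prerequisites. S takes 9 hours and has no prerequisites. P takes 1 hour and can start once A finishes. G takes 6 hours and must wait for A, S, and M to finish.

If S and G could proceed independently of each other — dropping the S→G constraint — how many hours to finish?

With the dependency in place, S→U→J = 9+9+7 = 25 sets the finish at 25 hours.
Without S→G, G's earliest start moves from 9 to 8.
After: S→U→J = 9+9+7 = 25 → 25 hours.

25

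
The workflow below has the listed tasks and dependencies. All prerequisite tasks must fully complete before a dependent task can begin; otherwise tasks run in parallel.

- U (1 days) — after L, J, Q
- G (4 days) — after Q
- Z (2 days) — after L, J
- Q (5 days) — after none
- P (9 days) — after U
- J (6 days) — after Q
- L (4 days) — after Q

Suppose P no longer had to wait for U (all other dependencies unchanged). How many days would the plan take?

13

Before: longest chain Q→J→U→P = 5+6+1+9 = 21, finish 21.
Without U→P, P's earliest start moves from 12 to 0.
The longest chain is now Q→J→Z = 5+6+2 = 13, so the plan takes 13 days.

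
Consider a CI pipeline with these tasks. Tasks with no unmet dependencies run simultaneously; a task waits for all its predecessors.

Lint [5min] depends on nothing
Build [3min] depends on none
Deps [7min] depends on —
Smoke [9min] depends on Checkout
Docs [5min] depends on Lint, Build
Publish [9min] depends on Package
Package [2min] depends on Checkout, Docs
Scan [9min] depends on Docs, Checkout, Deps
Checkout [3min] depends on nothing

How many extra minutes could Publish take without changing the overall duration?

0

Lint→Docs→Package→Publish = 5+5+2+9 = 21 sets the makespan at 21 minutes.
Longest path through Publish: 21 minutes (earliest finish 21, latest finish 21).
Slack of Publish = 12 − 12 = 0 minutes.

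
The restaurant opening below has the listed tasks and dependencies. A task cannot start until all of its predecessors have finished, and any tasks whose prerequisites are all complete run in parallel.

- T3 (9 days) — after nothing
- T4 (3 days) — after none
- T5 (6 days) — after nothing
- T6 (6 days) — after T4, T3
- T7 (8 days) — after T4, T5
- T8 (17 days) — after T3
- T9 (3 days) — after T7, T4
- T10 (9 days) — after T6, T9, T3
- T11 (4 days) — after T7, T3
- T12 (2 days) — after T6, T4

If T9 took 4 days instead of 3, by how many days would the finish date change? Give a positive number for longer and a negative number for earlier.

1

The binding path is T5→T7→T9→T10 = 6+8+3+9 = 26; finish at 26 days.
T9 is on the critical path; changing it to 4 makes that path 27 days.
No other chain overtakes it, so the finish is 27 days.
Change in finish: 27 − 26 = +1 days.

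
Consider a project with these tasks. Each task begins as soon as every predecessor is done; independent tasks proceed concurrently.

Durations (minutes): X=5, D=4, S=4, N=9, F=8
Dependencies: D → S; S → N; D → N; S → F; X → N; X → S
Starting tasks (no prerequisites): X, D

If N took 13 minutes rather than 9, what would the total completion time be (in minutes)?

Baseline: X→S→N = 5+4+9 = 18 → 18 minutes.
Since N is critical, the +4 change carries straight to that chain (now 22 minutes).
The critical path is still X→S→N; finish is now 22 minutes.

22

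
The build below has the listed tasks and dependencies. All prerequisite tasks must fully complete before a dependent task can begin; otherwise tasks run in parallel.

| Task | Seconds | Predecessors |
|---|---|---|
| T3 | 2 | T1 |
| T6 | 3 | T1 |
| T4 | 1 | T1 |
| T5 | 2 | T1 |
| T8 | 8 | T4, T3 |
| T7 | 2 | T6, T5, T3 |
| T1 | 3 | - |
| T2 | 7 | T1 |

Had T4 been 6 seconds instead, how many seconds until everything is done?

17

Critical path before the change: T1→T3→T8 = 3+2+8 = 13 giving 13 seconds.
The longest path through T4 is only 12 seconds, so T4 has float 1.
Now T1→T4→T8 = 3+6+8 = 17 is longest, so the finish becomes 17 seconds.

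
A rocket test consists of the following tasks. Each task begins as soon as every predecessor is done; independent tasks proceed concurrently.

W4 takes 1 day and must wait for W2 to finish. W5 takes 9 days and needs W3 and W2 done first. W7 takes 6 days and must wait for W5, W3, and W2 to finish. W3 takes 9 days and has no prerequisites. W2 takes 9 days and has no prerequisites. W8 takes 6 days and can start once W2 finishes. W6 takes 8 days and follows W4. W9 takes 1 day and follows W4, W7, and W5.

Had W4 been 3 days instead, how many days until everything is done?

25

The binding path is W2→W5→W7→W9 = 9+9+6+1 = 25; finish at 25 days.
The longest path through W4 is only 18 days, so W4 has float 7.
That remains the longest chain; total 25 days.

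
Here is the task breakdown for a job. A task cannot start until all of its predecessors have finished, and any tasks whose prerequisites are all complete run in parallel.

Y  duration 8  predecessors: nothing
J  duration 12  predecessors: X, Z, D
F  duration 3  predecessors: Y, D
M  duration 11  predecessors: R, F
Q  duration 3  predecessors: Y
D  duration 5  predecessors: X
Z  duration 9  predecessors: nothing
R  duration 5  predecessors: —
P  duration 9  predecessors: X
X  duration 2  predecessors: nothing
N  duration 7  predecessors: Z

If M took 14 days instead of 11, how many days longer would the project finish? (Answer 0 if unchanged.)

3

Baseline: Y→F→M = 8+3+11 = 22 → 22 days.
M is on the critical path; changing it to 14 makes that path 25 days.
That remains the longest chain; total 25 days.
Change in finish: 25 − 22 = +3 days.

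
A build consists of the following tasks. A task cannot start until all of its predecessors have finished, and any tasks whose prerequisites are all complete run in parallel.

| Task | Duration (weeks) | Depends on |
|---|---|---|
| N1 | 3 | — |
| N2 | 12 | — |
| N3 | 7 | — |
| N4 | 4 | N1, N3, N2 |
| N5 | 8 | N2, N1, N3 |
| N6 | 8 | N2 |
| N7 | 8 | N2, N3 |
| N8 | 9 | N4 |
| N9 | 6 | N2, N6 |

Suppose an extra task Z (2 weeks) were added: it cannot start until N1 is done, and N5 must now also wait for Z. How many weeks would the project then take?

Originally the project takes 26 weeks.
With Z inserted, N5 now waits for max(N2, N1, N3, Z).
New critical path: N2→N6→N9 = 12+8+6 = 26 ⇒ 26 weeks.

26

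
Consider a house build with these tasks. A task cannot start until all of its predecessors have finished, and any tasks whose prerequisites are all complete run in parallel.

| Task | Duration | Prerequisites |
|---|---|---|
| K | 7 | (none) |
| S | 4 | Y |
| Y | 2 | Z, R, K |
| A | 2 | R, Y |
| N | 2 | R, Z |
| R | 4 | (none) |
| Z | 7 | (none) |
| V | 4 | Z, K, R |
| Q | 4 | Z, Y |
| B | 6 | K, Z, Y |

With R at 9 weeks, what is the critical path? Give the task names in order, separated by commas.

Actual critical path: K→Y→B = 7+2+6 = 15 ⇒ 15 weeks.
The longest path through R is only 12 weeks, so R has float 3.
The binding chain switches to R→Y→B = 9+2+6 = 17; finish 17 weeks.

R, Y, B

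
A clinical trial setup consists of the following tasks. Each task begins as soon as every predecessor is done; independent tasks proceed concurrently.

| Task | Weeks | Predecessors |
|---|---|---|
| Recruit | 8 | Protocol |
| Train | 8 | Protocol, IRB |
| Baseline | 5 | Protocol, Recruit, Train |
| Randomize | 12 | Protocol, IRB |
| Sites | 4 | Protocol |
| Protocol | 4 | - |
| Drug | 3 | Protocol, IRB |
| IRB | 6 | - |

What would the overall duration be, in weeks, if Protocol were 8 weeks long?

As given, the longest chain is IRB→Train→Baseline = 6+8+5 = 19, so the finish is 19 weeks.
The longest path through Protocol is only 17 weeks, so Protocol has float 2.
Now Protocol→Recruit→Baseline = 8+8+5 = 21 is longest, so the finish becomes 21 weeks.

21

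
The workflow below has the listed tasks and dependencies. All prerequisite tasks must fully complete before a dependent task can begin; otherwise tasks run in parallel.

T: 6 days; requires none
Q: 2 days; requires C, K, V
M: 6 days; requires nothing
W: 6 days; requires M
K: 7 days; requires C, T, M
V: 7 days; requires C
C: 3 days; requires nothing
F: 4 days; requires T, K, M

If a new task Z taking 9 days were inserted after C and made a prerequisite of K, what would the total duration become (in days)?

23

Originally the project takes 17 days.
With Z inserted, K now waits for max(C, T, M, Z).
New critical path: C→Z→K→F = 3+9+7+4 = 23 ⇒ 23 days.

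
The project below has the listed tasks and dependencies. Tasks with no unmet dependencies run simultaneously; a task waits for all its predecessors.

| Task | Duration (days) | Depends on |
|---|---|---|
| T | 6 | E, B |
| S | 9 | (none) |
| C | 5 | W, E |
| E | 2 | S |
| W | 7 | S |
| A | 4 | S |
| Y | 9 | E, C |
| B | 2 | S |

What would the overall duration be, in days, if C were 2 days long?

Critical path before the change: S→W→C→Y = 9+7+5+9 = 30 giving 30 days.
C lies on that path, so at 2 days the path becomes 27 days.
The critical path is still S→W→C→Y; finish is now 27 days.

27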